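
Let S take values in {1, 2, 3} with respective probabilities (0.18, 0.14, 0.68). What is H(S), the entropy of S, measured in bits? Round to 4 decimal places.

1.2208 bits

H(S) = −Σ p·log₂ p.
  −(0.18)·log₂(0.18) = 0.44531
  −(0.14)·log₂(0.14) = 0.39711
  −(0.68)·log₂(0.68) = 0.37835
Sum: 0.44531 + 0.39711 + 0.37835 = 1.2208 bits.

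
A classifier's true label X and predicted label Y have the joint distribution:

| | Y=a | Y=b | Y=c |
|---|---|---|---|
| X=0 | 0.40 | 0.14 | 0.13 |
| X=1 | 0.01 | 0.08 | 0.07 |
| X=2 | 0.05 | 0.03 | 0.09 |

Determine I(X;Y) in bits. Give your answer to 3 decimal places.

Marginals: p(X) = (0.6700, 0.1600, 0.1700), p(Y) = (0.4600, 0.2500, 0.2900).
I(X;Y) = Σ p(x,y)·log₂[p(x,y)/(p(x)p(y))].
  (0,a): 0.40·log₂(1.2979) = 0.1505
  (0,b): 0.14·log₂(0.8358) = -0.0362
  (0,c): 0.13·log₂(0.6691) = -0.0754
  (1,a): 0.01·log₂(0.1359) = -0.0288
  (1,b): 0.08·log₂(2.0000) = 0.0800
  (1,c): 0.07·log₂(1.5086) = 0.0415
  (2,a): 0.05·log₂(0.6394) = -0.0323
  (2,b): 0.03·log₂(0.7059) = -0.0151
  (2,c): 0.09·log₂(1.8256) = 0.0782
Sum = 0.162 bits.

0.162 bits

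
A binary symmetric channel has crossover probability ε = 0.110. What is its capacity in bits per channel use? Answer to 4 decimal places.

Binary symmetric channel: C = 1 − h₂(ε) where h₂ is the binary entropy function.
h₂(0.110) = −0.110·log₂0.110 − 0.890·log₂0.890 = 0.4999.
C = 1 − 0.4999 = 0.5001 bits per channel use.

0.5001 bits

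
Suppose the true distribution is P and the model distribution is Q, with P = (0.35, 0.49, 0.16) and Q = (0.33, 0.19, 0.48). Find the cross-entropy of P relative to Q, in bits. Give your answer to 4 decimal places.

1.9032 bits

H(P,Q) = −Σ p·log₂ q.
  −0.35·log₂(0.33) = 0.55981
  −0.49·log₂(0.19) = 1.17401
  −0.16·log₂(0.48) = 0.16942
H(P,Q) = 1.9032 bits.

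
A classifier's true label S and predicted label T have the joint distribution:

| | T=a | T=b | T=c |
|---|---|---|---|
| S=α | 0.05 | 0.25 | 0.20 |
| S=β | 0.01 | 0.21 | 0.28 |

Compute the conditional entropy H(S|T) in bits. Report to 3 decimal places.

Marginals: p(S) = (0.5000, 0.5000), p(T) = (0.0600, 0.4600, 0.4800).
H(S|T) = Σ p(T) · H(S|T=·).
  T=a: p=0.0600, H(S|T=a) = 0.6500
  T=b: p=0.4600, H(S|T=b) = 0.9945
  T=c: p=0.4800, H(S|T=c) = 0.9799
Weighted sum = 0.967 bits.

0.967 bits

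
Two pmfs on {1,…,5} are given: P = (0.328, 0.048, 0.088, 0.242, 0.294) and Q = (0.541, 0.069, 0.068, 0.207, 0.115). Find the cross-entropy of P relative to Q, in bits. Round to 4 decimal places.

2.2844 bits

H(P,Q) = −Σ p·log₂ q.
  −0.328·log₂(0.541) = 0.29071
  −0.048·log₂(0.069) = 0.18515
  −0.088·log₂(0.068) = 0.34129
  −0.242·log₂(0.207) = 0.54990
  −0.294·log₂(0.115) = 0.91737
H(P,Q) = 2.2844 bits.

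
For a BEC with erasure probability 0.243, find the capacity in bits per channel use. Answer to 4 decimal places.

Binary erasure channel: capacity C = 1 − ε.
C = 1 − 0.243 = 0.7570 bits per channel use.

0.7570 bits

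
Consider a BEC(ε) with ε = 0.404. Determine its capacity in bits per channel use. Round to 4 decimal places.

Binary erasure channel: capacity C = 1 − ε.
C = 1 − 0.404 = 0.5960 bits per channel use.

0.5960 bits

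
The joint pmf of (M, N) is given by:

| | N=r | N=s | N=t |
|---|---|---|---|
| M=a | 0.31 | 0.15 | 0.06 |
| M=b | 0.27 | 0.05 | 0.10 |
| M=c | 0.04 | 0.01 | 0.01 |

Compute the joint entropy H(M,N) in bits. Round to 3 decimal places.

2.555 bits

H(M,N) = −Σ p(x,y)·log₂ p(x,y) over all 9 cells.
  cell (a,r): −0.31·log₂0.31 = 0.5238
  cell (a,s): −0.15·log₂0.15 = 0.4105
  cell (a,t): −0.06·log₂0.06 = 0.2435
  cell (b,r): −0.27·log₂0.27 = 0.5100
  cell (b,s): −0.05·log₂0.05 = 0.2161
  cell (b,t): −0.10·log₂0.10 = 0.3322
  cell (c,r): −0.04·log₂0.04 = 0.1858
  cell (c,s): −0.01·log₂0.01 = 0.0664
  cell (c,t): −0.01·log₂0.01 = 0.0664
Sum = 2.555 bits.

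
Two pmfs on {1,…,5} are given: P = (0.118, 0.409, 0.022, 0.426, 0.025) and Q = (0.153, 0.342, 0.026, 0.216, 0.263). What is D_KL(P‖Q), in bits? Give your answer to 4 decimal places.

0.3886 bits

D(P‖Q) = Σ p·log₂(p/q).
  0.118·log₂(0.118/0.153) = -0.04422
  0.409·log₂(0.409/0.342) = 0.10556
  0.022·log₂(0.022/0.026) = -0.00530
  0.426·log₂(0.426/0.216) = 0.41740
  0.025·log₂(0.025/0.263) = -0.08488
D(P‖Q) = 0.3886 bits.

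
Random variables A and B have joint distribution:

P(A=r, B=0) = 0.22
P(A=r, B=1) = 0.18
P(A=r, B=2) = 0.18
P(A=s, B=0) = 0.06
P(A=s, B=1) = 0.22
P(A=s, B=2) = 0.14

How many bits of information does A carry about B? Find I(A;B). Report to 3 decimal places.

Marginals: p(A) = (0.5800, 0.4200), p(B) = (0.2800, 0.4000, 0.3200).
I(A;B) = Σ p(x,y)·log₂[p(x,y)/(p(x)p(y))].
  (r,0): 0.22·log₂(1.3547) = 0.0963
  (r,1): 0.18·log₂(0.7759) = -0.0659
  (r,2): 0.18·log₂(0.9698) = -0.0080
  (s,0): 0.06·log₂(0.5102) = -0.0583
  (s,1): 0.22·log₂(1.3095) = 0.0856
  (s,2): 0.14·log₂(1.0417) = 0.0082
Sum = 0.058 bits.

0.058 bits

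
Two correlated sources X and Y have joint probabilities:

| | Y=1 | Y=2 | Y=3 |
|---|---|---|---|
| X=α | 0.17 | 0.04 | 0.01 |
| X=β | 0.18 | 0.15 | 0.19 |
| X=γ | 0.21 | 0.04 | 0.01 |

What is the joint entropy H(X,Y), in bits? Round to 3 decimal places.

H(X,Y) = −Σ p(x,y)·log₂ p(x,y) over all 9 cells.
  cell (α,1): −0.17·log₂0.17 = 0.4346
  cell (α,2): −0.04·log₂0.04 = 0.1858
  cell (α,3): −0.01·log₂0.01 = 0.0664
  cell (β,1): −0.18·log₂0.18 = 0.4453
  cell (β,2): −0.15·log₂0.15 = 0.4105
  cell (β,3): −0.19·log₂0.19 = 0.4552
  cell (γ,1): −0.21·log₂0.21 = 0.4728
  cell (γ,2): −0.04·log₂0.04 = 0.1858
  cell (γ,3): −0.01·log₂0.01 = 0.0664
Sum = 2.723 bits.

2.723 bits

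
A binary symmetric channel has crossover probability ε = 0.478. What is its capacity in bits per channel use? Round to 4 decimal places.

0.0014 bits

Binary symmetric channel: C = 1 − h₂(ε) where h₂ is the binary entropy function.
h₂(0.478) = −0.478·log₂0.478 − 0.522·log₂0.522 = 0.9986.
C = 1 − 0.9986 = 0.0014 bits per channel use.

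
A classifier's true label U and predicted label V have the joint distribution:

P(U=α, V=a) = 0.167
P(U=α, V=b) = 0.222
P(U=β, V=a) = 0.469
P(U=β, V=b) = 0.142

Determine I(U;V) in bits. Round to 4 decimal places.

Marginals: p(U) = (0.3890, 0.6110), p(V) = (0.6360, 0.3640).
I(U;V) = Σ p(x,y)·log₂[p(x,y)/(p(x)p(y))].
  (α,a): 0.167·log₂(0.6750) = -0.09469
  (α,b): 0.222·log₂(1.5678) = 0.14403
  (β,a): 0.469·log₂(1.2069) = 0.12725
  (β,b): 0.142·log₂(0.6385) = -0.09192
Sum = 0.0847 bits.

0.0847 bits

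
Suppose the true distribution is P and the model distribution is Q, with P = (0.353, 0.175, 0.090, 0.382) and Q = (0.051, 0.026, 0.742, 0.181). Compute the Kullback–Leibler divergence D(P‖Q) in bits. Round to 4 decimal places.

D(P‖Q) = Σ p·log₂(p/q).
  0.353·log₂(0.353/0.051) = 0.98526
  0.175·log₂(0.175/0.026) = 0.48138
  0.090·log₂(0.090/0.742) = -0.27391
  0.382·log₂(0.382/0.181) = 0.41164
D(P‖Q) = 1.6044 bits.

1.6044 bits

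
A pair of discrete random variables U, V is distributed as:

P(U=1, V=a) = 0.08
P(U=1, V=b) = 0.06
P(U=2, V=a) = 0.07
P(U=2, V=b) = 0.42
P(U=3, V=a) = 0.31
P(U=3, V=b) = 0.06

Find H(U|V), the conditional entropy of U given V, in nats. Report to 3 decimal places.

0.763 nats

Marginals: p(U) = (0.1400, 0.4900, 0.3700), p(V) = (0.4600, 0.5400).
H(U|V) = Σ p(V) · H(U|V=·).
  V=a: p=0.4600, H(U|V=a) = 0.8567
  V=b: p=0.5400, H(U|V=b) = 0.6837
Weighted sum = 0.763 nats.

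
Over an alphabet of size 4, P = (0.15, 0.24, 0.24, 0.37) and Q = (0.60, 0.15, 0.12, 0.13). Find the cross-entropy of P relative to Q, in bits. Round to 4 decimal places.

2.5906 bits

H(P,Q) = −Σ p·log₂ q.
  −0.15·log₂(0.60) = 0.11054
  −0.24·log₂(0.15) = 0.65687
  −0.24·log₂(0.12) = 0.73413
  −0.37·log₂(0.13) = 1.08906
H(P,Q) = 2.5906 bits.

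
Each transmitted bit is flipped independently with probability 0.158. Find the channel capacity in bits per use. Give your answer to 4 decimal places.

Binary symmetric channel: C = 1 − h₂(ε) where h₂ is the binary entropy function.
h₂(0.158) = −0.158·log₂0.158 − 0.842·log₂0.842 = 0.6295.
C = 1 − 0.6295 = 0.3705 bits per channel use.

0.3705 bits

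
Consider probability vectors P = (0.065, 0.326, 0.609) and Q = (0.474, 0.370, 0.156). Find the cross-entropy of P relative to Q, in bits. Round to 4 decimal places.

2.1700 bits

H(P,Q) = −Σ p·log₂ q.
  −0.065·log₂(0.474) = 0.07001
  −0.326·log₂(0.370) = 0.46762
  −0.609·log₂(0.156) = 1.63235
H(P,Q) = 2.1700 bits.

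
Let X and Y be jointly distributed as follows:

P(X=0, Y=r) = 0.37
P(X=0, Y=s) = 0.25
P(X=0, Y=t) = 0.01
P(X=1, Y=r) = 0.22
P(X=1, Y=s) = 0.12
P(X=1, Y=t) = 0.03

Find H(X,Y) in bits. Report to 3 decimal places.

H(X,Y) = −Σ p(x,y)·log₂ p(x,y) over all 6 cells.
  cell (0,r): −0.37·log₂0.37 = 0.5307
  cell (0,s): −0.25·log₂0.25 = 0.5000
  cell (0,t): −0.01·log₂0.01 = 0.0664
  cell (1,r): −0.22·log₂0.22 = 0.4806
  cell (1,s): −0.12·log₂0.12 = 0.3671
  cell (1,t): −0.03·log₂0.03 = 0.1518
Sum = 2.097 bits.

2.097 bits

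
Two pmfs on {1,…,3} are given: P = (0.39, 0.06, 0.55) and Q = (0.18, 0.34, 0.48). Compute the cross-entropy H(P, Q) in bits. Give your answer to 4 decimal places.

1.6406 bits

H(P,Q) = −Σ p·log₂ q.
  −0.39·log₂(0.18) = 0.96483
  −0.06·log₂(0.34) = 0.09338
  −0.55·log₂(0.48) = 0.58239
H(P,Q) = 1.6406 bits.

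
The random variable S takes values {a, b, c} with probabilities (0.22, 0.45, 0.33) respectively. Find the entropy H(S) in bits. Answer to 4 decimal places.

1.5268 bits

H(S) = −Σ p·log₂ p.
  −(0.22)·log₂(0.22) = 0.48057
  −(0.45)·log₂(0.45) = 0.51840
  −(0.33)·log₂(0.33) = 0.52782
Sum: 0.48057 + 0.51840 + 0.52782 = 1.5268 bits.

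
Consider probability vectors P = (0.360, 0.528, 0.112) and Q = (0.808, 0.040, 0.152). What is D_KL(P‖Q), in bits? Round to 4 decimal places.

D(P‖Q) = Σ p·log₂(p/q).
  0.360·log₂(0.360/0.808) = -0.41989
  0.528·log₂(0.528/0.040) = 1.96546
  0.112·log₂(0.112/0.152) = -0.04934
D(P‖Q) = 1.4962 bits.

1.4962 bits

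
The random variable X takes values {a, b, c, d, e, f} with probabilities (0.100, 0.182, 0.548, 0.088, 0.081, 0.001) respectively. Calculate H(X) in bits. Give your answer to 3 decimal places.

1.867 bits

H(X) = −Σ p·log₂ p.
  −(0.100)·log₂(0.100) = 0.3322
  −(0.182)·log₂(0.182) = 0.4474
  −(0.548)·log₂(0.548) = 0.4755
  −(0.088)·log₂(0.088) = 0.3086
  −(0.081)·log₂(0.081) = 0.2937
  −(0.001)·log₂(0.001) = 0.0100
Sum: 0.3322 + 0.4474 + 0.4755 + 0.3086 + 0.2937 + 0.0100 = 1.867 bits.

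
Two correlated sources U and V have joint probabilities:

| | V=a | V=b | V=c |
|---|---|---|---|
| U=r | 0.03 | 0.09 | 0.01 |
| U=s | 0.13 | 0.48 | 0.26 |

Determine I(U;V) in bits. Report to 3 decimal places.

0.026 bits

Marginals: p(U) = (0.1300, 0.8700), p(V) = (0.1600, 0.5700, 0.2700).
I(U;V) = H(U) + H(V) − H(U,V).
H(U) = 0.5574, H(V) = 1.3953, H(U,V) = 1.9271.
I(U;V) = 0.5574 + 1.3953 − 1.9271 = 0.026 bits.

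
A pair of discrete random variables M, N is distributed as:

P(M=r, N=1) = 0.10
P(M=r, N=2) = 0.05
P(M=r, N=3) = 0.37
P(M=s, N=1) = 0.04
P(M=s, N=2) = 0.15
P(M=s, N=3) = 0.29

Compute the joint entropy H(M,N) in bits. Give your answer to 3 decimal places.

2.193 bits

H(M,N) = −Σ p(x,y)·log₂ p(x,y) over all 6 cells.
  cell (r,1): −0.10·log₂0.10 = 0.3322
  cell (r,2): −0.05·log₂0.05 = 0.2161
  cell (r,3): −0.37·log₂0.37 = 0.5307
  cell (s,1): −0.04·log₂0.04 = 0.1858
  cell (s,2): −0.15·log₂0.15 = 0.4105
  cell (s,3): −0.29·log₂0.29 = 0.5179
Sum = 2.193 bits.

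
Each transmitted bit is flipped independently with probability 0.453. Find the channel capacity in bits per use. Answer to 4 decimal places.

Binary symmetric channel: C = 1 − h₂(ε) where h₂ is the binary entropy function.
h₂(0.453) = −0.453·log₂0.453 − 0.547·log₂0.547 = 0.9936.
C = 1 − 0.9936 = 0.0064 bits per channel use.

0.0064 bits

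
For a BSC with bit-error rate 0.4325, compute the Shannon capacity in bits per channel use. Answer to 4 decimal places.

Binary symmetric channel: C = 1 − h₂(ε) where h₂ is the binary entropy function.
h₂(0.4325) = −0.4325·log₂0.4325 − 0.5675·log₂0.5675 = 0.9868.
C = 1 − 0.9868 = 0.0132 bits per channel use.

0.0132 bits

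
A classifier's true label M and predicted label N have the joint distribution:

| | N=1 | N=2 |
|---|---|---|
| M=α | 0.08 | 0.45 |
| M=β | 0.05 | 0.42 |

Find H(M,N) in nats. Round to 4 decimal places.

H(M,N) = −Σ p(x,y)·ln p(x,y) over all 4 cells.
  cell (α,1): −0.08·ln0.08 = 0.20206
  cell (α,2): −0.45·ln0.45 = 0.35933
  cell (β,1): −0.05·ln0.05 = 0.14979
  cell (β,2): −0.42·ln0.42 = 0.36435
Sum = 1.0755 nats.

1.0755 nats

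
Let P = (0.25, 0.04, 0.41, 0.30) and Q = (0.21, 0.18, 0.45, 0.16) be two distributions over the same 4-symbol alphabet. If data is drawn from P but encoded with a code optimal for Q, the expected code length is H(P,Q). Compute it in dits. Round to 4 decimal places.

0.5802 dits

H(P,Q) = −Σ p·log₁₀ q.
  −0.25·log₁₀(0.21) = 0.16945
  −0.04·log₁₀(0.18) = 0.02979
  −0.41·log₁₀(0.45) = 0.14218
  −0.30·log₁₀(0.16) = 0.23876
H(P,Q) = 0.5802 dits.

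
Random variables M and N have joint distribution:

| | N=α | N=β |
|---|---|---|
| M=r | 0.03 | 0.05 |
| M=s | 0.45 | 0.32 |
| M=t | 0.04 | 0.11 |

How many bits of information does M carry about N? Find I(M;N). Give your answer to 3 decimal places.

Marginals: p(M) = (0.0800, 0.7700, 0.1500), p(N) = (0.5200, 0.4800).
I(M;N) = H(M) + H(N) − H(M,N).
H(M) = 0.9924, H(N) = 0.9988, H(M,N) = 1.9483.
I(M;N) = 0.9924 + 0.9988 − 1.9483 = 0.043 bits.

0.043 bits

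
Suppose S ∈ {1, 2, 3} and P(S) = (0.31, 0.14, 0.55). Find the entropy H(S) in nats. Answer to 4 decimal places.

0.9671 nats

H(S) = −Σ p·ln p.
  −(0.31)·ln(0.31) = 0.36307
  −(0.14)·ln(0.14) = 0.27526
  −(0.55)·ln(0.55) = 0.32881
Sum: 0.36307 + 0.27526 + 0.32881 = 0.9671 nats.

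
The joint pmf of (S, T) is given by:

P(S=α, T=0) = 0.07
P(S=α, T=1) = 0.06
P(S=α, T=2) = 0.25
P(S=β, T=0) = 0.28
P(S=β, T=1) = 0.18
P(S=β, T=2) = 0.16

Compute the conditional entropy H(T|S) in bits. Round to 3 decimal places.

Chain rule: H(T|S) = H(S,T) − H(S).
Marginals: p(S) = (0.3800, 0.6200), p(T) = (0.3500, 0.2400, 0.4100).
H(S,T) = 2.3946 bits; H(S) = 0.9580 bits.
H(T|S) = 2.3946 − 0.9580 = 1.437 bits.

1.437 bits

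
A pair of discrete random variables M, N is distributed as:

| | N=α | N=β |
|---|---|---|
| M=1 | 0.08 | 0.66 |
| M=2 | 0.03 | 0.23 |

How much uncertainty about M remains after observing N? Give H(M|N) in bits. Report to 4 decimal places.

Marginals: p(M) = (0.7400, 0.2600), p(N) = (0.1100, 0.8900).
H(M|N) = Σ p(N) · H(M|N=·).
  N=α: p=0.1100, H(M|N=α) = 0.8454
  N=β: p=0.8900, H(M|N=β) = 0.8244
Weighted sum = 0.8267 bits.

0.8267 bits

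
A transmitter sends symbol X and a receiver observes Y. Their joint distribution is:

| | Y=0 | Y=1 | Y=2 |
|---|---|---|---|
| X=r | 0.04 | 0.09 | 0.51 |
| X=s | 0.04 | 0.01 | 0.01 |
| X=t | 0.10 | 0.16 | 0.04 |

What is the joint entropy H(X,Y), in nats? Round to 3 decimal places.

1.562 nats

H(X,Y) = −Σ p(x,y)·ln p(x,y) over all 9 cells.
  cell (r,0): −0.04·ln0.04 = 0.1288
  cell (r,1): −0.09·ln0.09 = 0.2167
  cell (r,2): −0.51·ln0.51 = 0.3434
  cell (s,0): −0.04·ln0.04 = 0.1288
  cell (s,1): −0.01·ln0.01 = 0.0461
  cell (s,2): −0.01·ln0.01 = 0.0461
  cell (t,0): −0.10·ln0.10 = 0.2303
  cell (t,1): −0.16·ln0.16 = 0.2932
  cell (t,2): −0.04·ln0.04 = 0.1288
Sum = 1.562 nats.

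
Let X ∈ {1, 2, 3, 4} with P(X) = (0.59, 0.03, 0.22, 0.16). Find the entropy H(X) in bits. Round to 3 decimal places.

H(X) = −Σ p·log₂ p.
  −(0.59)·log₂(0.59) = 0.4491
  −(0.03)·log₂(0.03) = 0.1518
  −(0.22)·log₂(0.22) = 0.4806
  −(0.16)·log₂(0.16) = 0.4230
Sum: 0.4491 + 0.1518 + 0.4806 + 0.4230 = 1.504 bits.

1.504 bits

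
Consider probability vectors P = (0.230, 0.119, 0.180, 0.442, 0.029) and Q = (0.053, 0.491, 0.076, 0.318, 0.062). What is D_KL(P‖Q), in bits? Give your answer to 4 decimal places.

0.6458 bits

D(P‖Q) = Σ p·log₂(p/q).
  0.230·log₂(0.230/0.053) = 0.48704
  0.119·log₂(0.119/0.491) = -0.24333
  0.180·log₂(0.180/0.076) = 0.22391
  0.442·log₂(0.442/0.318) = 0.20996
  0.029·log₂(0.029/0.062) = -0.03179
D(P‖Q) = 0.6458 bits.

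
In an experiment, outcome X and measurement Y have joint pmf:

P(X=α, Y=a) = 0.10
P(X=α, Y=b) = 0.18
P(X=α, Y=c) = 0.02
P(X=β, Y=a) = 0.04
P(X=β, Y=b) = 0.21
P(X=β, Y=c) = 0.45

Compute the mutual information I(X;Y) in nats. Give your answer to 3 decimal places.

0.175 nats

Marginals: p(X) = (0.3000, 0.7000), p(Y) = (0.1400, 0.3900, 0.4700).
I(X;Y) = Σ p(x,y)·ln[p(x,y)/(p(x)p(y))].
  (α,a): 0.10·ln(2.3810) = 0.0868
  (α,b): 0.18·ln(1.5385) = 0.0775
  (α,c): 0.02·ln(0.1418) = -0.0391
  (β,a): 0.04·ln(0.4082) = -0.0358
  (β,b): 0.21·ln(0.7692) = -0.0551
  (β,c): 0.45·ln(1.3678) = 0.1409
Sum = 0.175 nats.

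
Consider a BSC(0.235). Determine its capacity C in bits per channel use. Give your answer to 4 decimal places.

Binary symmetric channel: C = 1 − h₂(ε) where h₂ is the binary entropy function.
h₂(0.235) = −0.235·log₂0.235 − 0.765·log₂0.765 = 0.7866.
C = 1 − 0.7866 = 0.2134 bits per channel use.

0.2134 bits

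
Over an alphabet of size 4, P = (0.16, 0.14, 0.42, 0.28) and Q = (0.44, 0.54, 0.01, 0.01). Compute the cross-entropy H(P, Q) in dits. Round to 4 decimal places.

1.4945 dits

H(P,Q) = −Σ p·log₁₀ q.
  −0.16·log₁₀(0.44) = 0.05705
  −0.14·log₁₀(0.54) = 0.03746
  −0.42·log₁₀(0.01) = 0.84000
  −0.28·log₁₀(0.01) = 0.56000
H(P,Q) = 1.4945 dits.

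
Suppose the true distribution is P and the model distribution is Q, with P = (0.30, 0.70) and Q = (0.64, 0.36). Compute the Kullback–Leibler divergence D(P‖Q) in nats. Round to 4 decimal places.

D(P‖Q) = Σ p·ln(p/q).
  0.30·ln(0.30/0.64) = -0.22731
  0.70·ln(0.70/0.36) = 0.46548
D(P‖Q) = 0.2382 nats.

0.2382 nats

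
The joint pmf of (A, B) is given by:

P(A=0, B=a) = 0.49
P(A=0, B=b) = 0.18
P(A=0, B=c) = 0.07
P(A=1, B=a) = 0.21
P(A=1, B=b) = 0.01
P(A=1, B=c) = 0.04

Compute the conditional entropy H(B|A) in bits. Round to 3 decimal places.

Marginals: p(A) = (0.7400, 0.2600), p(B) = (0.7000, 0.1900, 0.1100).
H(B|A) = Σ p(A) · H(B|A=·).
  A=0: p=0.7400, H(B|A=0) = 1.2117
  A=1: p=0.2600, H(B|A=1) = 0.8451
Weighted sum = 1.116 bits.

1.116 bits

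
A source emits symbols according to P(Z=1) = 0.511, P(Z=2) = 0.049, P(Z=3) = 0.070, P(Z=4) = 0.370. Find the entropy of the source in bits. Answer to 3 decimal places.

1.507 bits

H(Z) = −Σ p·log₂ p.
  −(0.511)·log₂(0.511) = 0.4950
  −(0.049)·log₂(0.049) = 0.2132
  −(0.070)·log₂(0.070) = 0.2686
  −(0.370)·log₂(0.370) = 0.5307
Sum: 0.4950 + 0.2132 + 0.2686 + 0.5307 = 1.507 bits.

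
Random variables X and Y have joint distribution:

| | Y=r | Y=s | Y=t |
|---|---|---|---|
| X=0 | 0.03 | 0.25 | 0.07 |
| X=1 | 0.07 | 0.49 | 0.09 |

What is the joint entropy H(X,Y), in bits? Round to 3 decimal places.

H(X,Y) = −Σ p(x,y)·log₂ p(x,y) over all 6 cells.
  cell (0,r): −0.03·log₂0.03 = 0.1518
  cell (0,s): −0.25·log₂0.25 = 0.5000
  cell (0,t): −0.07·log₂0.07 = 0.2686
  cell (1,r): −0.07·log₂0.07 = 0.2686
  cell (1,s): −0.49·log₂0.49 = 0.5043
  cell (1,t): −0.09·log₂0.09 = 0.3127
Sum = 2.006 bits.

2.006 bits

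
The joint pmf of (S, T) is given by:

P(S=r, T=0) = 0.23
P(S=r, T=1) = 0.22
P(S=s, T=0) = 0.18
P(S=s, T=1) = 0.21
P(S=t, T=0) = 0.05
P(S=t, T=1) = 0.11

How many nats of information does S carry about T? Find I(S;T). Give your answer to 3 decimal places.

0.010 nats

Marginals: p(S) = (0.4500, 0.3900, 0.1600), p(T) = (0.4600, 0.5400).
I(S;T) = Σ p(x,y)·ln[p(x,y)/(p(x)p(y))].
  (r,0): 0.23·ln(1.1111) = 0.0242
  (r,1): 0.22·ln(0.9053) = -0.0219
  (s,0): 0.18·ln(1.0033) = 0.0006
  (s,1): 0.21·ln(0.9972) = -0.0006
  (t,0): 0.05·ln(0.6793) = -0.0193
  (t,1): 0.11·ln(1.2731) = 0.0266
Sum = 0.010 nats.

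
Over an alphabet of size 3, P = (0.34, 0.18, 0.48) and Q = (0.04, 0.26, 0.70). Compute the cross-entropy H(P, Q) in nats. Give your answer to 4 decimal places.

1.5081 nats

H(P,Q) = −Σ p·ln q.
  −0.34·ln(0.04) = 1.09442
  −0.18·ln(0.26) = 0.24247
  −0.48·ln(0.70) = 0.17120
H(P,Q) = 1.5081 nats.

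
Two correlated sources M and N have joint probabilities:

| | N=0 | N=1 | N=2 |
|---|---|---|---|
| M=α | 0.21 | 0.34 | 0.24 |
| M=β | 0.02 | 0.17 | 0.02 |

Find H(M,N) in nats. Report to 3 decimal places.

H(M,N) = −Σ p(x,y)·ln p(x,y) over all 6 cells.
  cell (α,0): −0.21·ln0.21 = 0.3277
  cell (α,1): −0.34·ln0.34 = 0.3668
  cell (α,2): −0.24·ln0.24 = 0.3425
  cell (β,0): −0.02·ln0.02 = 0.0782
  cell (β,1): −0.17·ln0.17 = 0.3012
  cell (β,2): −0.02·ln0.02 = 0.0782
Sum = 1.495 nats.

1.495 nats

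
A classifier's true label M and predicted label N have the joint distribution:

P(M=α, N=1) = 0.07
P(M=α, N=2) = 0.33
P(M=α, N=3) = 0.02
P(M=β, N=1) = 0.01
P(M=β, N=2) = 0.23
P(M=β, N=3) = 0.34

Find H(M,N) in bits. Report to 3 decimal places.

H(M,N) = −Σ p(x,y)·log₂ p(x,y) over all 6 cells.
  cell (α,1): −0.07·log₂0.07 = 0.2686
  cell (α,2): −0.33·log₂0.33 = 0.5278
  cell (α,3): −0.02·log₂0.02 = 0.1129
  cell (β,1): −0.01·log₂0.01 = 0.0664
  cell (β,2): −0.23·log₂0.23 = 0.4877
  cell (β,3): −0.34·log₂0.34 = 0.5292
Sum = 1.993 bits.

1.993 bits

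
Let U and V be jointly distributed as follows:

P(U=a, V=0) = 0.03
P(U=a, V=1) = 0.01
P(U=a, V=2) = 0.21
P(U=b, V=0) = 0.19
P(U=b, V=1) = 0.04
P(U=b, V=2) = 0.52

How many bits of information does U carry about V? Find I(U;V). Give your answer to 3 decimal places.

0.017 bits

Marginals: p(U) = (0.2500, 0.7500), p(V) = (0.2200, 0.0500, 0.7300).
I(U;V) = Σ p(x,y)·log₂[p(x,y)/(p(x)p(y))].
  (a,0): 0.03·log₂(0.5455) = -0.0262
  (a,1): 0.01·log₂(0.8000) = -0.0032
  (a,2): 0.21·log₂(1.1507) = 0.0425
  (b,0): 0.19·log₂(1.1515) = 0.0387
  (b,1): 0.04·log₂(1.0667) = 0.0037
  (b,2): 0.52·log₂(0.9498) = -0.0387
Sum = 0.017 bits.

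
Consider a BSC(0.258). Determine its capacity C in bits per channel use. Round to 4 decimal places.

Binary symmetric channel: C = 1 − h₂(ε) where h₂ is the binary entropy function.
h₂(0.258) = −0.258·log₂0.258 − 0.742·log₂0.742 = 0.8237.
C = 1 − 0.8237 = 0.1763 bits per channel use.

0.1763 bits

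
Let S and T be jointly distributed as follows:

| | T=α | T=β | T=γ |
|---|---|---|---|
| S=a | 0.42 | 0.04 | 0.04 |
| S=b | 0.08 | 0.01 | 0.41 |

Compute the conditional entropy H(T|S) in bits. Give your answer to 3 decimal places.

Chain rule: H(T|S) = H(S,T) − H(S).
Marginals: p(S) = (0.5000, 0.5000), p(T) = (0.5000, 0.0500, 0.4500).
H(S,T) = 1.7825 bits; H(S) = 1.0000 bits.
H(T|S) = 1.7825 − 1.0000 = 0.782 bits.

0.782 bits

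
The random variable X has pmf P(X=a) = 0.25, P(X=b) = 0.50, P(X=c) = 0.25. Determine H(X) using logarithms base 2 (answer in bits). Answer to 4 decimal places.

H(X) = −Σ p·log₂ p.
  −(0.25)·log₂(0.25) = 0.50000
  −(0.50)·log₂(0.50) = 0.50000
  −(0.25)·log₂(0.25) = 0.50000
Sum: 0.50000 + 0.50000 + 0.50000 = 1.5000 bits.

1.5000 bits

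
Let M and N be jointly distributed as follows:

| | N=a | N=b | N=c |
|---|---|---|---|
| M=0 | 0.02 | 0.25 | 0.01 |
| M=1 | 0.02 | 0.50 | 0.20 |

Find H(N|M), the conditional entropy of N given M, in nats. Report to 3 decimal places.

Marginals: p(M) = (0.2800, 0.7200), p(N) = (0.0400, 0.7500, 0.2100).
H(N|M) = Σ p(M) · H(N|M=·).
  M=0: p=0.2800, H(N|M=0) = 0.4087
  M=1: p=0.7200, H(N|M=1) = 0.7086
Weighted sum = 0.625 nats.

0.625 nats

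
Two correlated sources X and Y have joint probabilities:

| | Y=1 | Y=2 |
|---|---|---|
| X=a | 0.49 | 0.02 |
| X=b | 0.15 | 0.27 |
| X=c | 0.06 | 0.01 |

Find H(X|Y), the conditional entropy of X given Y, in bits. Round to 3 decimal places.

0.966 bits

Chain rule: H(X|Y) = H(X,Y) − H(Y).
Marginals: p(X) = (0.5100, 0.4200, 0.0700), p(Y) = (0.7000, 0.3000).
H(X,Y) = 1.8477 bits; H(Y) = 0.8813 bits.
H(X|Y) = 1.8477 − 0.8813 = 0.966 bits.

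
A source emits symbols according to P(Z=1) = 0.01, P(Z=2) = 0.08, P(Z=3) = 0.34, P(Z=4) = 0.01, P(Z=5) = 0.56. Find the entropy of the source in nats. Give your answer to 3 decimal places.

0.986 nats

H(Z) = −Σ p·ln p.
  −(0.01)·ln(0.01) = 0.0461
  −(0.08)·ln(0.08) = 0.2021
  −(0.34)·ln(0.34) = 0.3668
  −(0.01)·ln(0.01) = 0.0461
  −(0.56)·ln(0.56) = 0.3247
Sum: 0.0461 + 0.2021 + 0.3668 + 0.0461 + 0.3247 = 0.986 nats.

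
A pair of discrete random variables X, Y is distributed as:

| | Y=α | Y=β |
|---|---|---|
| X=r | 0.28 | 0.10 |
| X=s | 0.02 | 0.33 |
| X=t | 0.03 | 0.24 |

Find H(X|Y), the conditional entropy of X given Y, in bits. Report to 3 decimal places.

Marginals: p(X) = (0.3800, 0.3500, 0.2700), p(Y) = (0.3300, 0.6700).
H(X|Y) = Σ p(Y) · H(X|Y=·).
  Y=α: p=0.3300, H(X|Y=α) = 0.7607
  Y=β: p=0.6700, H(X|Y=β) = 1.4434
Weighted sum = 1.218 bits.

1.218 bits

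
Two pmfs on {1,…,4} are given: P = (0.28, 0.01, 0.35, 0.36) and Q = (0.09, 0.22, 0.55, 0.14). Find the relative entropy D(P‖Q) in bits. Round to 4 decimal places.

D(P‖Q) = Σ p·log₂(p/q).
  0.28·log₂(0.28/0.09) = 0.45848
  0.01·log₂(0.01/0.22) = -0.04459
  0.35·log₂(0.35/0.55) = -0.22823
  0.36·log₂(0.36/0.14) = 0.49053
D(P‖Q) = 0.6762 bits.

0.6762 bits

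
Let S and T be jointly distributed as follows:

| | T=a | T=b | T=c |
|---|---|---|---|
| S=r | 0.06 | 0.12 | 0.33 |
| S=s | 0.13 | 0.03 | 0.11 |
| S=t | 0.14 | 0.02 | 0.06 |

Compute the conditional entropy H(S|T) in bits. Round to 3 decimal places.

Marginals: p(S) = (0.5100, 0.2700, 0.2200), p(T) = (0.3300, 0.1700, 0.5000).
H(S|T) = Σ p(T) · H(S|T=·).
  T=a: p=0.3300, H(S|T=a) = 1.5014
  T=b: p=0.1700, H(S|T=b) = 1.1596
  T=c: p=0.5000, H(S|T=c) = 1.2433
Weighted sum = 1.314 bits.

1.314 bits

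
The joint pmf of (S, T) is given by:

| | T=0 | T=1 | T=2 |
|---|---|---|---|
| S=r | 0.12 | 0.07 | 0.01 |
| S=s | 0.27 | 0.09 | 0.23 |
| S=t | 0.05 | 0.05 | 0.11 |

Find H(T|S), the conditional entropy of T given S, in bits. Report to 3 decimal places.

1.409 bits

Chain rule: H(T|S) = H(S,T) − H(S).
Marginals: p(S) = (0.2000, 0.5900, 0.2100), p(T) = (0.4400, 0.2100, 0.3500).
H(S,T) = 2.7949 bits; H(S) = 1.3863 bits.
H(T|S) = 2.7949 − 1.3863 = 1.409 bits.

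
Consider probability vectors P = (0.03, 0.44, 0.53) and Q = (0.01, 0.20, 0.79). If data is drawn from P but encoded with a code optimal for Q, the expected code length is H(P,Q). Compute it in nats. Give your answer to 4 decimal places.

0.9712 nats

H(P,Q) = −Σ p·ln q.
  −0.03·ln(0.01) = 0.13816
  −0.44·ln(0.20) = 0.70815
  −0.53·ln(0.79) = 0.12493
H(P,Q) = 0.9712 nats.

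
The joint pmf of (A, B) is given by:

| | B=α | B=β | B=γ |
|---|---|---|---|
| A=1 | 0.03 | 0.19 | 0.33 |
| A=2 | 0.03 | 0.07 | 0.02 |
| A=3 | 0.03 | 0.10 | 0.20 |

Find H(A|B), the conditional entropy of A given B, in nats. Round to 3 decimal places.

Chain rule: H(A|B) = H(A,B) − H(B).
Marginals: p(A) = (0.5500, 0.1200, 0.3300), p(B) = (0.0900, 0.3600, 0.5500).
H(A,B) = 1.8135 nats; H(B) = 0.9133 nats.
H(A|B) = 1.8135 − 0.9133 = 0.900 nats.

0.900 nats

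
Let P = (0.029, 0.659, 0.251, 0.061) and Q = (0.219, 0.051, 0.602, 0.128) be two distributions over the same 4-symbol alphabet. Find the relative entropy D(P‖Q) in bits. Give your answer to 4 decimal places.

1.9662 bits

D(P‖Q) = Σ p·log₂(p/q).
  0.029·log₂(0.029/0.219) = -0.08459
  0.659·log₂(0.659/0.051) = 2.43284
  0.251·log₂(0.251/0.602) = -0.31678
  0.061·log₂(0.061/0.128) = -0.06523
D(P‖Q) = 1.9662 bits.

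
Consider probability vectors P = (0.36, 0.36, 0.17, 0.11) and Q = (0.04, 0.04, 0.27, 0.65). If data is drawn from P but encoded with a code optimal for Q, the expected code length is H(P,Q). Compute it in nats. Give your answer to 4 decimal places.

2.5876 nats

H(P,Q) = −Σ p·ln q.
  −0.36·ln(0.04) = 1.15880
  −0.36·ln(0.04) = 1.15880
  −0.17·ln(0.27) = 0.22259
  −0.11·ln(0.65) = 0.04739
H(P,Q) = 2.5876 nats.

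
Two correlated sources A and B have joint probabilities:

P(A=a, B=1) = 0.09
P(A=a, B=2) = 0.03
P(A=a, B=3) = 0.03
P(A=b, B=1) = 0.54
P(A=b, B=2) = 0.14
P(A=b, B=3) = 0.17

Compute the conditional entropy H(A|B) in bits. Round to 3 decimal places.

0.609 bits

Chain rule: H(A|B) = H(A,B) − H(B).
Marginals: p(A) = (0.1500, 0.8500), p(B) = (0.6300, 0.1700, 0.2000).
H(A,B) = 1.9279 bits; H(B) = 1.3189 bits.
H(A|B) = 1.9279 − 1.3189 = 0.609 bits.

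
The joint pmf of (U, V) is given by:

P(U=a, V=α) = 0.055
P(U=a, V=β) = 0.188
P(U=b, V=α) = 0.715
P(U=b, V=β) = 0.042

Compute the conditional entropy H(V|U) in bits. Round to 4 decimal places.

0.4216 bits

Marginals: p(U) = (0.2430, 0.7570), p(V) = (0.7700, 0.2300).
H(V|U) = Σ p(U) · H(V|U=·).
  U=a: p=0.2430, H(V|U=a) = 0.7716
  U=b: p=0.7570, H(V|U=b) = 0.3092
Weighted sum = 0.4216 bits.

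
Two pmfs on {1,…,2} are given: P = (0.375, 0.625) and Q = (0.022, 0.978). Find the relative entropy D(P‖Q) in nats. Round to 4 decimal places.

D(P‖Q) = Σ p·ln(p/q).
  0.375·ln(0.375/0.022) = 1.06346
  0.625·ln(0.625/0.978) = -0.27985
D(P‖Q) = 0.7836 nats.

0.7836 nats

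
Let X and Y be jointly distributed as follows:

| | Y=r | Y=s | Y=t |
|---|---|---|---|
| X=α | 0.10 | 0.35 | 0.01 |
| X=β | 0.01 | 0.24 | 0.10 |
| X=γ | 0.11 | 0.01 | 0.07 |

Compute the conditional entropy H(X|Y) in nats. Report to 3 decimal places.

0.789 nats

Chain rule: H(X|Y) = H(X,Y) − H(Y).
Marginals: p(X) = (0.4600, 0.3500, 0.1900), p(Y) = (0.2200, 0.6000, 0.1800).
H(X,Y) = 1.7376 nats; H(Y) = 0.9483 nats.
H(X|Y) = 1.7376 − 0.9483 = 0.789 nats.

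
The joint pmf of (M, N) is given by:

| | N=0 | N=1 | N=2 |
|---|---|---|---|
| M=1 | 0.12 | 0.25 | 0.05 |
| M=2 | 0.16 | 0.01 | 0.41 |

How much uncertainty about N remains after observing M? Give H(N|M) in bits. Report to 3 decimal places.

Marginals: p(M) = (0.4200, 0.5800), p(N) = (0.2800, 0.2600, 0.4600).
H(N|M) = Σ p(M) · H(N|M=·).
  M=1: p=0.4200, H(N|M=1) = 1.3274
  M=2: p=0.5800, H(N|M=2) = 0.9673
Weighted sum = 1.119 bits.

1.119 bits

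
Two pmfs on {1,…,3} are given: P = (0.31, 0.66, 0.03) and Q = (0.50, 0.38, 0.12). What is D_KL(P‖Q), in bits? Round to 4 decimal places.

D(P‖Q) = Σ p·log₂(p/q).
  0.31·log₂(0.31/0.50) = -0.21379
  0.66·log₂(0.66/0.38) = 0.52567
  0.03·log₂(0.03/0.12) = -0.06000
D(P‖Q) = 0.2519 bits.

0.2519 bits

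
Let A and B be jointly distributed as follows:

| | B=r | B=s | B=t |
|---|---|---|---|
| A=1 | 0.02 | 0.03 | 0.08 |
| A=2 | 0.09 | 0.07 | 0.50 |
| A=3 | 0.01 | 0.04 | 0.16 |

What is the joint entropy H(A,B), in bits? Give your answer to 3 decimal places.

H(A,B) = −Σ p(x,y)·log₂ p(x,y) over all 9 cells.
  cell (1,r): −0.02·log₂0.02 = 0.1129
  cell (1,s): −0.03·log₂0.03 = 0.1518
  cell (1,t): −0.08·log₂0.08 = 0.2915
  cell (2,r): −0.09·log₂0.09 = 0.3127
  cell (2,s): −0.07·log₂0.07 = 0.2686
  cell (2,t): −0.50·log₂0.50 = 0.5000
  cell (3,r): −0.01·log₂0.01 = 0.0664
  cell (3,s): −0.04·log₂0.04 = 0.1858
  cell (3,t): −0.16·log₂0.16 = 0.4230
Sum = 2.313 bits.

2.313 bits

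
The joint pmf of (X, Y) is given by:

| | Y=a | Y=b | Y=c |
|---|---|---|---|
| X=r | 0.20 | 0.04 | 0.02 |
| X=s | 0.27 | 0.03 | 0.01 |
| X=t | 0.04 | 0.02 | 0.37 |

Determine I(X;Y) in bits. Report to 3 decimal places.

Marginals: p(X) = (0.2600, 0.3100, 0.4300), p(Y) = (0.5100, 0.0900, 0.4000).
I(X;Y) = Σ p(x,y)·log₂[p(x,y)/(p(x)p(y))].
  (r,a): 0.20·log₂(1.5083) = 0.1186
  (r,b): 0.04·log₂(1.7094) = 0.0309
  (r,c): 0.02·log₂(0.1923) = -0.0476
  (s,a): 0.27·log₂(1.7078) = 0.2085
  (s,b): 0.03·log₂(1.0753) = 0.0031
  (s,c): 0.01·log₂(0.0806) = -0.0363
  (t,a): 0.04·log₂(0.1824) = -0.0982
  (t,b): 0.02·log₂(0.5168) = -0.0190
  (t,c): 0.37·log₂(2.1512) = 0.4089
Sum = 0.569 bits.

0.569 bits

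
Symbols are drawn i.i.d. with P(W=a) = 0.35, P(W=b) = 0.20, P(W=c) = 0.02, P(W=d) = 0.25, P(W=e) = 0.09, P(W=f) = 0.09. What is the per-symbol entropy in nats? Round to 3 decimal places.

H(W) = −Σ p·ln p.
  −(0.35)·ln(0.35) = 0.3674
  −(0.20)·ln(0.20) = 0.3219
  −(0.02)·ln(0.02) = 0.0782
  −(0.25)·ln(0.25) = 0.3466
  −(0.09)·ln(0.09) = 0.2167
  −(0.09)·ln(0.09) = 0.2167
Sum: 0.3674 + 0.3219 + 0.0782 + 0.3466 + 0.2167 + 0.2167 = 1.548 nats.

1.548 nats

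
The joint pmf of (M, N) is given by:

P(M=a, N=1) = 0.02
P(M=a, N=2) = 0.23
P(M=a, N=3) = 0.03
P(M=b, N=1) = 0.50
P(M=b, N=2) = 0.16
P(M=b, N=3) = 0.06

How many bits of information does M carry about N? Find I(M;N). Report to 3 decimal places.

Marginals: p(M) = (0.2800, 0.7200), p(N) = (0.5200, 0.3900, 0.0900).
I(M;N) = H(M) + H(N) − H(M,N).
H(M) = 0.8555, H(N) = 1.3330, H(M,N) = 1.9189.
I(M;N) = 0.8555 + 1.3330 − 1.9189 = 0.270 bits.

0.270 bits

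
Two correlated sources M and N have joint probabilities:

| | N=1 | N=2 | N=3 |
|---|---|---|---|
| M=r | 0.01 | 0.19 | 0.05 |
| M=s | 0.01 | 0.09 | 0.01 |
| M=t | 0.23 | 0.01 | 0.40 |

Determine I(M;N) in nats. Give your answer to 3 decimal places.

0.367 nats

Marginals: p(M) = (0.2500, 0.1100, 0.6400), p(N) = (0.2500, 0.2900, 0.4600).
I(M;N) = Σ p(x,y)·ln[p(x,y)/(p(x)p(y))].
  (r,1): 0.01·ln(0.1600) = -0.0183
  (r,2): 0.19·ln(2.6207) = 0.1831
  (r,3): 0.05·ln(0.4348) = -0.0416
  (s,1): 0.01·ln(0.3636) = -0.0101
  (s,2): 0.09·ln(2.8213) = 0.0933
  (s,3): 0.01·ln(0.1976) = -0.0162
  (t,1): 0.23·ln(1.4375) = 0.0835
  (t,2): 0.01·ln(0.0539) = -0.0292
  (t,3): 0.40·ln(1.3587) = 0.1226
Sum = 0.367 nats.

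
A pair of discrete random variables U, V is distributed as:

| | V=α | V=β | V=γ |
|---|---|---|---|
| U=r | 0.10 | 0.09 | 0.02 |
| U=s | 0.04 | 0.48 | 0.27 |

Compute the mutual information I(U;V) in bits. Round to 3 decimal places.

Marginals: p(U) = (0.2100, 0.7900), p(V) = (0.1400, 0.5700, 0.2900).
I(U;V) = Σ p(x,y)·log₂[p(x,y)/(p(x)p(y))].
  (r,α): 0.10·log₂(3.4014) = 0.1766
  (r,β): 0.09·log₂(0.7519) = -0.0370
  (r,γ): 0.02·log₂(0.3284) = -0.0321
  (s,α): 0.04·log₂(0.3617) = -0.0587
  (s,β): 0.48·log₂(1.0660) = 0.0442
  (s,γ): 0.27·log₂(1.1785) = 0.0640
Sum = 0.157 bits.

0.157 bits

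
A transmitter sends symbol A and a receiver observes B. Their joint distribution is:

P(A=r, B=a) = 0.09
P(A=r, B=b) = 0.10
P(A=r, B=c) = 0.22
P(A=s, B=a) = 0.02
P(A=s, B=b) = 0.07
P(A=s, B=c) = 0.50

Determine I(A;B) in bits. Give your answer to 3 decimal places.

0.096 bits

Marginals: p(A) = (0.4100, 0.5900), p(B) = (0.1100, 0.1700, 0.7200).
I(A;B) = Σ p(x,y)·log₂[p(x,y)/(p(x)p(y))].
  (r,a): 0.09·log₂(1.9956) = 0.0897
  (r,b): 0.10·log₂(1.4347) = 0.0521
  (r,c): 0.22·log₂(0.7453) = -0.0933
  (s,a): 0.02·log₂(0.3082) = -0.0340
  (s,b): 0.07·log₂(0.6979) = -0.0363
  (s,c): 0.50·log₂(1.1770) = 0.1176
Sum = 0.096 bits.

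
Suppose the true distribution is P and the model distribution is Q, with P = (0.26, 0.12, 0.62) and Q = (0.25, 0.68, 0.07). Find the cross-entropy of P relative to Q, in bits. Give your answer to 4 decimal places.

H(P,Q) = −Σ p·log₂ q.
  −0.26·log₂(0.25) = 0.52000
  −0.12·log₂(0.68) = 0.06677
  −0.62·log₂(0.07) = 2.37863
H(P,Q) = 2.9654 bits.

2.9654 bits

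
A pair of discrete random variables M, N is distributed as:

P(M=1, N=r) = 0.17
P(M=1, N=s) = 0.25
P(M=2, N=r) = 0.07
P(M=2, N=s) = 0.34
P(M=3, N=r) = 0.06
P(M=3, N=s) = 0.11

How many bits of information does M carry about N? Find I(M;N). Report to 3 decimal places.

Marginals: p(M) = (0.4200, 0.4100, 0.1700), p(N) = (0.3000, 0.7000).
I(M;N) = Σ p(x,y)·log₂[p(x,y)/(p(x)p(y))].
  (1,r): 0.17·log₂(1.3492) = 0.0735
  (1,s): 0.25·log₂(0.8503) = -0.0585
  (2,r): 0.07·log₂(0.5691) = -0.0569
  (2,s): 0.34·log₂(1.1847) = 0.0831
  (3,r): 0.06·log₂(1.1765) = 0.0141
  (3,s): 0.11·log₂(0.9244) = -0.0125
Sum = 0.043 bits.

0.043 bits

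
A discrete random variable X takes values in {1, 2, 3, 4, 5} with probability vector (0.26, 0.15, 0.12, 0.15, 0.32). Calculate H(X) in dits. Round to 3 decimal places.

0.668 dits

H(X) = −Σ p·log₁₀ p.
  −(0.26)·log₁₀(0.26) = 0.1521
  −(0.15)·log₁₀(0.15) = 0.1236
  −(0.12)·log₁₀(0.12) = 0.1105
  −(0.15)·log₁₀(0.15) = 0.1236
  −(0.32)·log₁₀(0.32) = 0.1584
Sum: 0.1521 + 0.1236 + 0.1105 + 0.1236 + 0.1584 = 0.668 dits.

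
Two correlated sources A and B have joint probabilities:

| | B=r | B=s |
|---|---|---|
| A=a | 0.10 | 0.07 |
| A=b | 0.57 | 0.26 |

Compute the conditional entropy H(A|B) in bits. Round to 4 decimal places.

Chain rule: H(A|B) = H(A,B) − H(B).
Marginals: p(A) = (0.1700, 0.8300), p(B) = (0.6700, 0.3300).
H(A,B) = 1.5683 bits; H(B) = 0.9149 bits.
H(A|B) = 1.5683 − 0.9149 = 0.6534 bits.

0.6534 bits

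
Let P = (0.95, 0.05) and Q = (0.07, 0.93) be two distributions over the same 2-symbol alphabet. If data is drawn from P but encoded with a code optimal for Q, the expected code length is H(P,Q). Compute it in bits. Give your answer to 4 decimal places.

3.6499 bits

H(P,Q) = −Σ p·log₂ q.
  −0.95·log₂(0.07) = 3.64468
  −0.05·log₂(0.93) = 0.00523
H(P,Q) = 3.6499 bits.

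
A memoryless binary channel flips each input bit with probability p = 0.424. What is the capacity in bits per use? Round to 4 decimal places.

0.0167 bits

Binary symmetric channel: C = 1 − h₂(ε) where h₂ is the binary entropy function.
h₂(0.424) = −0.424·log₂0.424 − 0.576·log₂0.576 = 0.9833.
C = 1 − 0.9833 = 0.0167 bits per channel use.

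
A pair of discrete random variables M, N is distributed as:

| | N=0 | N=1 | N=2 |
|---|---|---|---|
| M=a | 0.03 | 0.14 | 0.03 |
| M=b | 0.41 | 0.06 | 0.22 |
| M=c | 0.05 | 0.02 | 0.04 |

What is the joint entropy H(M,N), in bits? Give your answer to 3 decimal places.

2.467 bits

H(M,N) = −Σ p(x,y)·log₂ p(x,y) over all 9 cells.
  cell (a,0): −0.03·log₂0.03 = 0.1518
  cell (a,1): −0.14·log₂0.14 = 0.3971
  cell (a,2): −0.03·log₂0.03 = 0.1518
  cell (b,0): −0.41·log₂0.41 = 0.5274
  cell (b,1): −0.06·log₂0.06 = 0.2435
  cell (b,2): −0.22·log₂0.22 = 0.4806
  cell (c,0): −0.05·log₂0.05 = 0.2161
  cell (c,1): −0.02·log₂0.02 = 0.1129
  cell (c,2): −0.04·log₂0.04 = 0.1858
Sum = 2.467 bits.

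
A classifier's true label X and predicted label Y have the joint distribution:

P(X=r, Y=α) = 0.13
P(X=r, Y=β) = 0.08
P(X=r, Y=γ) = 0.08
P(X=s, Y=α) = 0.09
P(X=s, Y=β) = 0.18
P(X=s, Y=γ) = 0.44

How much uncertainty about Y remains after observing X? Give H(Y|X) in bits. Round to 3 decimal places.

1.376 bits

Chain rule: H(Y|X) = H(X,Y) − H(X).
Marginals: p(X) = (0.2900, 0.7100), p(Y) = (0.2200, 0.2600, 0.5200).
H(X,Y) = 2.2448 bits; H(X) = 0.8687 bits.
H(Y|X) = 2.2448 − 0.8687 = 1.376 bits.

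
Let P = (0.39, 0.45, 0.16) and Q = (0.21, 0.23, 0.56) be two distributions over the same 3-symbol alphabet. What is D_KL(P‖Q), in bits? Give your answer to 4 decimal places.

D(P‖Q) = Σ p·log₂(p/q).
  0.39·log₂(0.39/0.21) = 0.34830
  0.45·log₂(0.45/0.23) = 0.43573
  0.16·log₂(0.16/0.56) = -0.28918
D(P‖Q) = 0.4949 bits.

0.4949 bits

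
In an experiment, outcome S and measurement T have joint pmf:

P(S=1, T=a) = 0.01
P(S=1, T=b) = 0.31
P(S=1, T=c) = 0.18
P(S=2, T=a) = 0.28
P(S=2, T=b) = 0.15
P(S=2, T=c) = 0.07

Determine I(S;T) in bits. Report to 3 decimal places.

Marginals: p(S) = (0.5000, 0.5000), p(T) = (0.2900, 0.4600, 0.2500).
I(S;T) = Σ p(x,y)·log₂[p(x,y)/(p(x)p(y))].
  (1,a): 0.01·log₂(0.0690) = -0.0386
  (1,b): 0.31·log₂(1.3478) = 0.1335
  (1,c): 0.18·log₂(1.4400) = 0.0947
  (2,a): 0.28·log₂(1.9310) = 0.2658
  (2,b): 0.15·log₂(0.6522) = -0.0925
  (2,c): 0.07·log₂(0.5600) = -0.0586
Sum = 0.304 bits.

0.304 bits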